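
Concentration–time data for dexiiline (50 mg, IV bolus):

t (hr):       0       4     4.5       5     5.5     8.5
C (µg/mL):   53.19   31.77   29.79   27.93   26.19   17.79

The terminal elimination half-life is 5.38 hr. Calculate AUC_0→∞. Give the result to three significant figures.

AUC = 417 µg/mL·hr

Trapezoidal AUC_0→8.5:
  [0→4]: (53.19+31.77)/2 × 4 = 169.92
  [4→4.5]: (31.77+29.79)/2 × 0.5 = 15.39
  [4.5→5]: (29.79+27.93)/2 × 0.5 = 14.43
  [5→5.5]: (27.93+26.19)/2 × 0.5 = 13.53
  [5.5→8.5]: (26.19+17.79)/2 × 3 = 65.97
  Sum = 279.24 µg/mL·hr
k_e = ln2 / t½ = 0.693147 / 5.38 = 0.1288 hr^-1
Extrapolated tail: C_last / k_e = 17.79 / 0.1288 = 138.121
AUC_0→∞ = 279.24 + 138.121 = 417.361 µg/mL·hr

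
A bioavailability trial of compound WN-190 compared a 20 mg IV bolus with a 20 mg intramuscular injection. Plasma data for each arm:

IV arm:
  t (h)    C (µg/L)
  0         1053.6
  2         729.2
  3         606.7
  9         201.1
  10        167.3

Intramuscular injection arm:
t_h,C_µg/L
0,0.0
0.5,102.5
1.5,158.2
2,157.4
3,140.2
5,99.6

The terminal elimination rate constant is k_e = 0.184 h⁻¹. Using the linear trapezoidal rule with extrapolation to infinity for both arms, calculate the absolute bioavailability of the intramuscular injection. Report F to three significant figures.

Trapezoidal AUC_0→10 (IV):
  [0→2]: (1053.6+729.2)/2 × 2 = 1782.8
  [2→3]: (729.2+606.7)/2 × 1 = 667.95
  [3→9]: (606.7+201.1)/2 × 6 = 2423.4
  [9→10]: (201.1+167.3)/2 × 1 = 184.2
  Sum = 5058.35 µg/L·h
IV tail: 167.3/0.184 = 909.239; AUC_iv,0→∞ = 5058.35 + 909.239 = 5967.589 µg/L·h
Trapezoidal AUC_0→5 (intramuscular injection):
  [0→0.5]: (0.0+102.5)/2 × 0.5 = 25.625
  [0.5→1.5]: (102.5+158.2)/2 × 1 = 130.35
  [1.5→2]: (158.2+157.4)/2 × 0.5 = 78.9
  [2→3]: (157.4+140.2)/2 × 1 = 148.8
  [3→5]: (140.2+99.6)/2 × 2 = 239.8
  Sum = 623.475 µg/L·h
intramuscular injection tail: 99.6/0.184 = 541.304; AUC_ev,0→∞ = 623.475 + 541.304 = 1164.779 µg/L·h
F = (AUC_ev/D_ev)/(AUC_iv/D_iv) = (1164.779/20)/(5967.589/20) = 58.23895/298.37945 = 0.1952

F = 0.195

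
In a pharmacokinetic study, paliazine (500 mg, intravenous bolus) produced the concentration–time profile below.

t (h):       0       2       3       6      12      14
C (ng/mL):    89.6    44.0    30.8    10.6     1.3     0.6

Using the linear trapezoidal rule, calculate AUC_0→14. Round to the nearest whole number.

AUC = 271 ng/mL·h

Trapezoidal AUC_0→14:
  [0→2]: (89.6+44.0)/2 × 2 = 133.6
  [2→3]: (44.0+30.8)/2 × 1 = 37.4
  [3→6]: (30.8+10.6)/2 × 3 = 62.1
  [6→12]: (10.6+1.3)/2 × 6 = 35.7
  [12→14]: (1.3+0.6)/2 × 2 = 1.9
  Sum = 270.7 ng/mL·h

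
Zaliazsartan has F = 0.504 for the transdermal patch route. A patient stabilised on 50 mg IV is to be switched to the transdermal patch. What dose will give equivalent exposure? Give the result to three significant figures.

For equal systemic exposure: F × D_ev = D_iv
D_ev = D_iv / F = 50 / 0.504 = 99.2063 mg

D_transdermal = 99.2 mg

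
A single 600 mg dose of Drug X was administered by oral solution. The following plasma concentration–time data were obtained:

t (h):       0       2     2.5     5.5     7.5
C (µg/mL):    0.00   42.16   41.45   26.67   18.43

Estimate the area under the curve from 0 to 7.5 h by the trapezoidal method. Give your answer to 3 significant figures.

AUC = 210 µg/mL·h

Trapezoidal AUC_0→7.5:
  [0→2]: (0.00+42.16)/2 × 2 = 42.16
  [2→2.5]: (42.16+41.45)/2 × 0.5 = 20.9025
  [2.5→5.5]: (41.45+26.67)/2 × 3 = 102.18
  [5.5→7.5]: (26.67+18.43)/2 × 2 = 45.1
  Sum = 210.3425 µg/mL·h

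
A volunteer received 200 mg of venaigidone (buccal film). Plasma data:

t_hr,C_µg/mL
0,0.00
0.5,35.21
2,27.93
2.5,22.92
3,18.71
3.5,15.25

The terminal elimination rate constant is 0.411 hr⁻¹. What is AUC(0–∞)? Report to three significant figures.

AUC = 125 µg/mL·hr

Trapezoidal AUC_0→3.5:
  [0→0.5]: (0.00+35.21)/2 × 0.5 = 8.8025
  [0.5→2]: (35.21+27.93)/2 × 1.5 = 47.355
  [2→2.5]: (27.93+22.92)/2 × 0.5 = 12.7125
  [2.5→3]: (22.92+18.71)/2 × 0.5 = 10.4075
  [3→3.5]: (18.71+15.25)/2 × 0.5 = 8.49
  Sum = 87.7675 µg/mL·hr
Extrapolated tail: C_last / k_e = 15.25 / 0.411 = 37.105
AUC_0→∞ = 87.7675 + 37.105 = 124.8725 µg/mL·hr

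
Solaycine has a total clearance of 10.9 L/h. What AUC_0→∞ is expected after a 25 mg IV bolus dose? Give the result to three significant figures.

AUC = 2.29 mg/L·h

AUC_0→∞ = Dose_iv / CL
        = 25 / 10.9 = 2.29358 mg/L·h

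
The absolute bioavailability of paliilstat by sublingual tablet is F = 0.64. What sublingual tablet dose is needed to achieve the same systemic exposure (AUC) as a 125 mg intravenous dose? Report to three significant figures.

D_sublingual = 195 mg

For equal systemic exposure: F × D_ev = D_iv
D_ev = D_iv / F = 125 / 0.64 = 195.3125 mg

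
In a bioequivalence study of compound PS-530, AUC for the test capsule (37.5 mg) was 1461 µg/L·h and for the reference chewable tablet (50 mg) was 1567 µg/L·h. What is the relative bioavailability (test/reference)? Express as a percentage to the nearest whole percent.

F_rel = 124%

F_rel = (AUC_test/D_test) / (AUC_ref/D_ref)
      = (1461/37.5) / (1567/50)
      = 38.96 / 31.34 = 1.2431 = 124.31%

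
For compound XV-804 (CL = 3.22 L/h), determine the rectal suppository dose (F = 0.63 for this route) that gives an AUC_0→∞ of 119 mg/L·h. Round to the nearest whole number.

Dose = CL × AUC_0→∞ / F
     = 3.22 × 119 / 0.63 = 608.222 mg

Dose = 608 mg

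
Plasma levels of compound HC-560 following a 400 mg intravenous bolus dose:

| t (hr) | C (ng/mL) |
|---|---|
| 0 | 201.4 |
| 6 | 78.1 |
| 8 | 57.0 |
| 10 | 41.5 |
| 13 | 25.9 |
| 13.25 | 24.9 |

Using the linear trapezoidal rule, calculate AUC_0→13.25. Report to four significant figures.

AUC = 1180 ng/mL·hr

Trapezoidal AUC_0→13.25:
  [0→6]: (201.4+78.1)/2 × 6 = 838.5
  [6→8]: (78.1+57.0)/2 × 2 = 135.1
  [8→10]: (57.0+41.5)/2 × 2 = 98.5
  [10→13]: (41.5+25.9)/2 × 3 = 101.1
  [13→13.25]: (25.9+24.9)/2 × 0.25 = 6.35
  Sum = 1179.55 ng/mL·hr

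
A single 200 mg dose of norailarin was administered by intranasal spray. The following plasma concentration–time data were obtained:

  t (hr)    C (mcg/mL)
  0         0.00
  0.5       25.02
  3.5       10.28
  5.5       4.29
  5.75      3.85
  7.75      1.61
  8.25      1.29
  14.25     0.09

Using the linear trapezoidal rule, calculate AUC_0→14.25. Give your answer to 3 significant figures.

Trapezoidal AUC_0→14.25:
  [0→0.5]: (0.00+25.02)/2 × 0.5 = 6.255
  [0.5→3.5]: (25.02+10.28)/2 × 3 = 52.95
  [3.5→5.5]: (10.28+4.29)/2 × 2 = 14.57
  [5.5→5.75]: (4.29+3.85)/2 × 0.25 = 1.0175
  [5.75→7.75]: (3.85+1.61)/2 × 2 = 5.46
  [7.75→8.25]: (1.61+1.29)/2 × 0.5 = 0.725
  [8.25→14.25]: (1.29+0.09)/2 × 6 = 4.14
  Sum = 85.1175 mcg/mL·hr

AUC = 85.1 mcg/mL·hr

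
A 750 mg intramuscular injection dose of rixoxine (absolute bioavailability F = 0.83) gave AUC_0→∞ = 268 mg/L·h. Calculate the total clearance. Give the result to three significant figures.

CL = F × Dose / AUC_0→∞
   = 0.83 × 750 / 268 = 2.32276 L/h

CL = 2.32 L/h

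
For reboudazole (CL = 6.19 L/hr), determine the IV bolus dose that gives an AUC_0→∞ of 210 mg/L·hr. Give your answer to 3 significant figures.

Dose_iv = CL × AUC_0→∞
     = 6.19 × 210 = 1299.9 mg

Dose = 1300 mg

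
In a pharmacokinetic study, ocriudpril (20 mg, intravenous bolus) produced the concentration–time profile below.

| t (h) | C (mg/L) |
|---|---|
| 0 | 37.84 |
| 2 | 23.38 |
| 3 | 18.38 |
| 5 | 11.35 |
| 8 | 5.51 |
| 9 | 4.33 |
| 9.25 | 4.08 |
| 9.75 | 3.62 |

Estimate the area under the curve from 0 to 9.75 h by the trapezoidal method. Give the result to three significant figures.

Trapezoidal AUC_0→9.75:
  [0→2]: (37.84+23.38)/2 × 2 = 61.22
  [2→3]: (23.38+18.38)/2 × 1 = 20.88
  [3→5]: (18.38+11.35)/2 × 2 = 29.73
  [5→8]: (11.35+5.51)/2 × 3 = 25.29
  [8→9]: (5.51+4.33)/2 × 1 = 4.92
  [9→9.25]: (4.33+4.08)/2 × 0.25 = 1.05125
  [9.25→9.75]: (4.08+3.62)/2 × 0.5 = 1.925
  Sum = 145.01625 mg/L·h

AUC = 145 mg/L·h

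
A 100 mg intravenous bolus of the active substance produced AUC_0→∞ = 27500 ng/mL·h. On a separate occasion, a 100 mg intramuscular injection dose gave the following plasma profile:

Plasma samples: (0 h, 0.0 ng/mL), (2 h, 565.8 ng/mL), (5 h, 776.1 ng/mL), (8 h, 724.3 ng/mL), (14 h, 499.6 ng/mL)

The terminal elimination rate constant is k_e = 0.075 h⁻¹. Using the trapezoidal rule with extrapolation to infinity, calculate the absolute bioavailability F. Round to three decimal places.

F = 0.551

Trapezoidal AUC_0→14 (intramuscular injection):
  [0→2]: (0.0+565.8)/2 × 2 = 565.8
  [2→5]: (565.8+776.1)/2 × 3 = 2012.85
  [5→8]: (776.1+724.3)/2 × 3 = 2250.6
  [8→14]: (724.3+499.6)/2 × 6 = 3671.7
  Sum = 8500.95 ng/mL·h
Tail: C_last/k_e = 499.6/0.075 = 6661.333
AUC_0→∞ (intramuscular injection) = 8500.95 + 6661.333 = 15162.283 ng/mL·h
F = (AUC_ev/D_ev)/(AUC_iv/D_iv) = (15162.283/100)/(27500/100) = 151.62283/275 = 0.5514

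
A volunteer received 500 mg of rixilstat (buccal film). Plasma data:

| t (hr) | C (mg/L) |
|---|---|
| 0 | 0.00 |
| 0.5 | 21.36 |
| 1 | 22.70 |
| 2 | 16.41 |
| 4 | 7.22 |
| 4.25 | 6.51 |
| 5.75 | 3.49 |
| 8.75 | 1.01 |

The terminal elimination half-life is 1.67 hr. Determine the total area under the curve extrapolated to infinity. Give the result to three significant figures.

Trapezoidal AUC_0→8.75:
  [0→0.5]: (0.00+21.36)/2 × 0.5 = 5.34
  [0.5→1]: (21.36+22.70)/2 × 0.5 = 11.015
  [1→2]: (22.70+16.41)/2 × 1 = 19.555
  [2→4]: (16.41+7.22)/2 × 2 = 23.63
  [4→4.25]: (7.22+6.51)/2 × 0.25 = 1.71625
  [4.25→5.75]: (6.51+3.49)/2 × 1.5 = 7.5
  [5.75→8.75]: (3.49+1.01)/2 × 3 = 6.75
  Sum = 75.50625 mg/L·hr
k_e = ln2 / t½ = 0.693147 / 1.67 = 0.4151 hr^-1
Extrapolated tail: C_last / k_e = 1.01 / 0.4151 = 2.433
AUC_0→∞ = 75.50625 + 2.433 = 77.93925 mg/L·hr

AUC = 77.9 mg/L·hr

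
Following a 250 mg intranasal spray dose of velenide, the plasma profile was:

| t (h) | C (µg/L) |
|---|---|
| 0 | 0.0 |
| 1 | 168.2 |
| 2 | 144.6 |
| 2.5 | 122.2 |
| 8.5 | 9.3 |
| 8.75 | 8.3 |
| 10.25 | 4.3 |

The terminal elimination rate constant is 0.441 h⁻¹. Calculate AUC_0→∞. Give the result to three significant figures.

AUC = 723 µg/L·h

Trapezoidal AUC_0→10.25:
  [0→1]: (0.0+168.2)/2 × 1 = 84.1
  [1→2]: (168.2+144.6)/2 × 1 = 156.4
  [2→2.5]: (144.6+122.2)/2 × 0.5 = 66.7
  [2.5→8.5]: (122.2+9.3)/2 × 6 = 394.5
  [8.5→8.75]: (9.3+8.3)/2 × 0.25 = 2.2
  [8.75→10.25]: (8.3+4.3)/2 × 1.5 = 9.45
  Sum = 713.35 µg/L·h
Extrapolated tail: C_last / k_e = 4.3 / 0.441 = 9.751
AUC_0→∞ = 713.35 + 9.751 = 723.101 µg/L·h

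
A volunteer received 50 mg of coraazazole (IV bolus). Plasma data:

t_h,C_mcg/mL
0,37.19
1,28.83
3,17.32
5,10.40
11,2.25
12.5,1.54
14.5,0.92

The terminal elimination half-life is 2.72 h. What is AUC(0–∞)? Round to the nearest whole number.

Trapezoidal AUC_0→14.5:
  [0→1]: (37.19+28.83)/2 × 1 = 33.01
  [1→3]: (28.83+17.32)/2 × 2 = 46.15
  [3→5]: (17.32+10.40)/2 × 2 = 27.72
  [5→11]: (10.40+2.25)/2 × 6 = 37.95
  [11→12.5]: (2.25+1.54)/2 × 1.5 = 2.8425
  [12.5→14.5]: (1.54+0.92)/2 × 2 = 2.46
  Sum = 150.1325 mcg/mL·h
k_e = ln2 / t½ = 0.693147 / 2.72 = 0.2548 h^-1
Extrapolated tail: C_last / k_e = 0.92 / 0.2548 = 3.611
AUC_0→∞ = 150.1325 + 3.611 = 153.7435 mcg/mL·h

AUC = 154 mcg/mL·h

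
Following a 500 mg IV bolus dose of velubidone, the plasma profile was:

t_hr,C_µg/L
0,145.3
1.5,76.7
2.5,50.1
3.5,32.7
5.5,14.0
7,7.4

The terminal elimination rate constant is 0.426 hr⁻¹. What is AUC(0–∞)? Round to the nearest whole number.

AUC = 351 µg/L·hr

Trapezoidal AUC_0→7:
  [0→1.5]: (145.3+76.7)/2 × 1.5 = 166.5
  [1.5→2.5]: (76.7+50.1)/2 × 1 = 63.4
  [2.5→3.5]: (50.1+32.7)/2 × 1 = 41.4
  [3.5→5.5]: (32.7+14.0)/2 × 2 = 46.7
  [5.5→7]: (14.0+7.4)/2 × 1.5 = 16.05
  Sum = 334.05 µg/L·hr
Extrapolated tail: C_last / k_e = 7.4 / 0.426 = 17.371
AUC_0→∞ = 334.05 + 17.371 = 351.421 µg/L·hr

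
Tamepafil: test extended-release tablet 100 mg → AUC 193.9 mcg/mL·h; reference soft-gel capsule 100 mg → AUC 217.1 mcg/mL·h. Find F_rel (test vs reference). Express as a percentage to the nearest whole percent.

F_rel = (AUC_test/D_test) / (AUC_ref/D_ref)
      = (193.9/100) / (217.1/100)
      = 1.939 / 2.171 = 0.8931 = 89.31%

F_rel = 89%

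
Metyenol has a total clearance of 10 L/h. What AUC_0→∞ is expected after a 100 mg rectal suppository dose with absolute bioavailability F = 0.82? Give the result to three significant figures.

AUC_0→∞ = F × Dose / CL
        = 0.82 × 100 / 10 = 8.2 mg/L·h

AUC = 8.20 mg/L·h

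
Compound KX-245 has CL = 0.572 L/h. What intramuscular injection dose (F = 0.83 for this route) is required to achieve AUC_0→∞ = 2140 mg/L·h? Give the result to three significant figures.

Dose = 1470 mg

Dose = CL × AUC_0→∞ / F
     = 0.572 × 2140 / 0.83 = 1474.8 mg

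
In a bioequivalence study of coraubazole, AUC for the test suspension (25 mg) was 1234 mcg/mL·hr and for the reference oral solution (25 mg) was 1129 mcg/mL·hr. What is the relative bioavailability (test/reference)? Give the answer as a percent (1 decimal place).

F_rel = 109.3%

F_rel = (AUC_test/D_test) / (AUC_ref/D_ref)
      = (1234/25) / (1129/25)
      = 49.36 / 45.16 = 1.0930 = 109.30%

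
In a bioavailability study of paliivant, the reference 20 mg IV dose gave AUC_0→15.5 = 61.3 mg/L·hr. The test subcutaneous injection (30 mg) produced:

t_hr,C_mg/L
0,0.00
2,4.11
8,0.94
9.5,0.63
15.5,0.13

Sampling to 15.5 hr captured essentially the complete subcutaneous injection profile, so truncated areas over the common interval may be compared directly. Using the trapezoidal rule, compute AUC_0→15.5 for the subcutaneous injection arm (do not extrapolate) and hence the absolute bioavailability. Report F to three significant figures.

F = 0.247

Trapezoidal AUC_0→15.5 (subcutaneous injection):
  [0→2]: (0.00+4.11)/2 × 2 = 4.11
  [2→8]: (4.11+0.94)/2 × 6 = 15.15
  [8→9.5]: (0.94+0.63)/2 × 1.5 = 1.1775
  [9.5→15.5]: (0.63+0.13)/2 × 6 = 2.28
  Sum = 22.7175 mg/L·hr
F = (AUC_ev/D_ev)/(AUC_iv/D_iv) = (22.7175/30)/(61.3/20) = 0.75725/3.065 = 0.2471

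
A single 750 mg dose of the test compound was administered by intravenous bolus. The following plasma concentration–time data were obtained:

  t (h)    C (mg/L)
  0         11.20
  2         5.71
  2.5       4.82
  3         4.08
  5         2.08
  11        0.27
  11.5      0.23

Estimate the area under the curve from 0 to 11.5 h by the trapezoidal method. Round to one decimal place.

Trapezoidal AUC_0→11.5:
  [0→2]: (11.20+5.71)/2 × 2 = 16.91
  [2→2.5]: (5.71+4.82)/2 × 0.5 = 2.6325
  [2.5→3]: (4.82+4.08)/2 × 0.5 = 2.225
  [3→5]: (4.08+2.08)/2 × 2 = 6.16
  [5→11]: (2.08+0.27)/2 × 6 = 7.05
  [11→11.5]: (0.27+0.23)/2 × 0.5 = 0.125
  Sum = 35.1025 mg/L·h

AUC = 35.1 mg/L·h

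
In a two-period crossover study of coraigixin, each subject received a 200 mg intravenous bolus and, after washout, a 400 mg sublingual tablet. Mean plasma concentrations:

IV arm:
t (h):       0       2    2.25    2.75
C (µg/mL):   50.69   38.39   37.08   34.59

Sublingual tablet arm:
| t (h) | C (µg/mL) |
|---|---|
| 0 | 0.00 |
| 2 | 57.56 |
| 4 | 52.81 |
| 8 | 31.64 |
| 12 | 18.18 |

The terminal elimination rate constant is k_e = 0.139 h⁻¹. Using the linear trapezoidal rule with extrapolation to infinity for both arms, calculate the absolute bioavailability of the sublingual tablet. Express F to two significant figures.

Trapezoidal AUC_0→2.75 (IV):
  [0→2]: (50.69+38.39)/2 × 2 = 89.08
  [2→2.25]: (38.39+37.08)/2 × 0.25 = 9.43375
  [2.25→2.75]: (37.08+34.59)/2 × 0.5 = 17.9175
  Sum = 116.43125 µg/mL·h
IV tail: 34.59/0.139 = 248.849; AUC_iv,0→∞ = 116.43125 + 248.849 = 365.28025 µg/mL·h
Trapezoidal AUC_0→12 (sublingual tablet):
  [0→2]: (0.00+57.56)/2 × 2 = 57.56
  [2→4]: (57.56+52.81)/2 × 2 = 110.37
  [4→8]: (52.81+31.64)/2 × 4 = 168.9
  [8→12]: (31.64+18.18)/2 × 4 = 99.64
  Sum = 436.47 µg/mL·h
sublingual tablet tail: 18.18/0.139 = 130.791; AUC_ev,0→∞ = 436.47 + 130.791 = 567.261 µg/mL·h
F = (AUC_ev/D_ev)/(AUC_iv/D_iv) = (567.261/400)/(365.28025/200) = 1.4181525/1.8264 = 0.7765

F = 0.78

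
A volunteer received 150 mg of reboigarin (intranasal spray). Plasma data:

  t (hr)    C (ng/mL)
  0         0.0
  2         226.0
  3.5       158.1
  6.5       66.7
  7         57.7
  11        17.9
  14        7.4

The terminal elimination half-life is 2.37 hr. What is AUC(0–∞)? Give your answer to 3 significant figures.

Trapezoidal AUC_0→14:
  [0→2]: (0.0+226.0)/2 × 2 = 226.0
  [2→3.5]: (226.0+158.1)/2 × 1.5 = 288.075
  [3.5→6.5]: (158.1+66.7)/2 × 3 = 337.2
  [6.5→7]: (66.7+57.7)/2 × 0.5 = 31.1
  [7→11]: (57.7+17.9)/2 × 4 = 151.2
  [11→14]: (17.9+7.4)/2 × 3 = 37.95
  Sum = 1071.525 ng/mL·hr
k_e = ln2 / t½ = 0.693147 / 2.37 = 0.2925 hr^-1
Extrapolated tail: C_last / k_e = 7.4 / 0.2925 = 25.299
AUC_0→∞ = 1071.525 + 25.299 = 1096.824 ng/mL·hr

AUC = 1100 ng/mL·hr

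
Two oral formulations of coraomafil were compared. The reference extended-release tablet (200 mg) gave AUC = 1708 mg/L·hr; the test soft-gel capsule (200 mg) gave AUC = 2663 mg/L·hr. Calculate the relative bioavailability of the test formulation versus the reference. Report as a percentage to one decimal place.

F_rel = (AUC_test/D_test) / (AUC_ref/D_ref)
      = (2663/200) / (1708/200)
      = 13.315 / 8.54 = 1.5591 = 155.91%

F_rel = 155.9%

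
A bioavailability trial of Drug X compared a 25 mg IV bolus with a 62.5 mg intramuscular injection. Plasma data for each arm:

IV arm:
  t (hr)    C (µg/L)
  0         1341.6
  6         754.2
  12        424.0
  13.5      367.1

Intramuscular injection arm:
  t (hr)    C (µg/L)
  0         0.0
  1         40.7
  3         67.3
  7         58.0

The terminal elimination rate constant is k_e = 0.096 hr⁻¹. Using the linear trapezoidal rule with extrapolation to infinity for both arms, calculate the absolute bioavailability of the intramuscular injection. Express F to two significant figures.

F = 0.028

Trapezoidal AUC_0→13.5 (IV):
  [0→6]: (1341.6+754.2)/2 × 6 = 6287.4
  [6→12]: (754.2+424.0)/2 × 6 = 3534.6
  [12→13.5]: (424.0+367.1)/2 × 1.5 = 593.325
  Sum = 10415.325 µg/L·hr
IV tail: 367.1/0.096 = 3823.958; AUC_iv,0→∞ = 10415.325 + 3823.958 = 14239.283 µg/L·hr
Trapezoidal AUC_0→7 (intramuscular injection):
  [0→1]: (0.0+40.7)/2 × 1 = 20.35
  [1→3]: (40.7+67.3)/2 × 2 = 108.0
  [3→7]: (67.3+58.0)/2 × 4 = 250.6
  Sum = 378.95 µg/L·hr
intramuscular injection tail: 58.0/0.096 = 604.167; AUC_ev,0→∞ = 378.95 + 604.167 = 983.117 µg/L·hr
F = (AUC_ev/D_ev)/(AUC_iv/D_iv) = (983.117/62.5)/(14239.283/25) = 15.729872/569.57132 = 0.0276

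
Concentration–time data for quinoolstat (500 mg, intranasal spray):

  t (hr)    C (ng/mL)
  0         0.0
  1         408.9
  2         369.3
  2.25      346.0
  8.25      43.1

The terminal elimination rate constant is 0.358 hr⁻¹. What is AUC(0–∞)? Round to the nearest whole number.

Trapezoidal AUC_0→8.25:
  [0→1]: (0.0+408.9)/2 × 1 = 204.45
  [1→2]: (408.9+369.3)/2 × 1 = 389.1
  [2→2.25]: (369.3+346.0)/2 × 0.25 = 89.4125
  [2.25→8.25]: (346.0+43.1)/2 × 6 = 1167.3
  Sum = 1850.2625 ng/mL·hr
Extrapolated tail: C_last / k_e = 43.1 / 0.358 = 120.391
AUC_0→∞ = 1850.2625 + 120.391 = 1970.6535 ng/mL·hr

AUC = 1971 ng/mL·hr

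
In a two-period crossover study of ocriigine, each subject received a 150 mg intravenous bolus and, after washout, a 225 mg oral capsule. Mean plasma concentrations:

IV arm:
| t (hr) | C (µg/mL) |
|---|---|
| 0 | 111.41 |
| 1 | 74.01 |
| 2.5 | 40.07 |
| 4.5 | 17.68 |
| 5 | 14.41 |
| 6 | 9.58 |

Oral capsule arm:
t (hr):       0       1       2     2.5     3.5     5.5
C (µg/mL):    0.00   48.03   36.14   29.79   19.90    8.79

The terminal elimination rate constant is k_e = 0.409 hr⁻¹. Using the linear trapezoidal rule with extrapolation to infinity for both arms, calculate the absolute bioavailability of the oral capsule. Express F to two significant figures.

F = 0.38

Trapezoidal AUC_0→6 (IV):
  [0→1]: (111.41+74.01)/2 × 1 = 92.71
  [1→2.5]: (74.01+40.07)/2 × 1.5 = 85.56
  [2.5→4.5]: (40.07+17.68)/2 × 2 = 57.75
  [4.5→5]: (17.68+14.41)/2 × 0.5 = 8.0225
  [5→6]: (14.41+9.58)/2 × 1 = 11.995
  Sum = 256.0375 µg/mL·hr
IV tail: 9.58/0.409 = 23.423; AUC_iv,0→∞ = 256.0375 + 23.423 = 279.4605 µg/mL·hr
Trapezoidal AUC_0→5.5 (oral capsule):
  [0→1]: (0.00+48.03)/2 × 1 = 24.015
  [1→2]: (48.03+36.14)/2 × 1 = 42.085
  [2→2.5]: (36.14+29.79)/2 × 0.5 = 16.4825
  [2.5→3.5]: (29.79+19.90)/2 × 1 = 24.845
  [3.5→5.5]: (19.90+8.79)/2 × 2 = 28.69
  Sum = 136.1175 µg/mL·hr
oral capsule tail: 8.79/0.409 = 21.491; AUC_ev,0→∞ = 136.1175 + 21.491 = 157.6085 µg/mL·hr
F = (AUC_ev/D_ev)/(AUC_iv/D_iv) = (157.6085/225)/(279.4605/150) = 0.700482/1.86307 = 0.3760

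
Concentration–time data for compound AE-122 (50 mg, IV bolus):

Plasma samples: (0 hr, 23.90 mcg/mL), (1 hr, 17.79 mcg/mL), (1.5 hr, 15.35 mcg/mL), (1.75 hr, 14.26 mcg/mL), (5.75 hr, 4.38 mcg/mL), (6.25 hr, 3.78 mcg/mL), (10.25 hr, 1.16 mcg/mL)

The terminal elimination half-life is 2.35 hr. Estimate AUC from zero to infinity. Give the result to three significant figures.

Trapezoidal AUC_0→10.25:
  [0→1]: (23.90+17.79)/2 × 1 = 20.845
  [1→1.5]: (17.79+15.35)/2 × 0.5 = 8.285
  [1.5→1.75]: (15.35+14.26)/2 × 0.25 = 3.70125
  [1.75→5.75]: (14.26+4.38)/2 × 4 = 37.28
  [5.75→6.25]: (4.38+3.78)/2 × 0.5 = 2.04
  [6.25→10.25]: (3.78+1.16)/2 × 4 = 9.88
  Sum = 82.03125 mcg/mL·hr
k_e = ln2 / t½ = 0.693147 / 2.35 = 0.2950 hr^-1
Extrapolated tail: C_last / k_e = 1.16 / 0.295 = 3.932
AUC_0→∞ = 82.03125 + 3.932 = 85.96325 mcg/mL·hr

AUC = 86.0 mcg/mL·hr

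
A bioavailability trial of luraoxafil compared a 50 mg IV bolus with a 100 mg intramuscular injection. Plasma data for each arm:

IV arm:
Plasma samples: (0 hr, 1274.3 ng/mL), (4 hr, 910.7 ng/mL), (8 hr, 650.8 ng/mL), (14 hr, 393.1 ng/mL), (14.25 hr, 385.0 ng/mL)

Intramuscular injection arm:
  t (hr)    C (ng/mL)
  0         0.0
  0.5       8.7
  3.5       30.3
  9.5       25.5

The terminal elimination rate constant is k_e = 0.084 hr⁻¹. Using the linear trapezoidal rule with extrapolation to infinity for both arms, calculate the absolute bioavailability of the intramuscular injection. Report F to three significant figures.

Trapezoidal AUC_0→14.25 (IV):
  [0→4]: (1274.3+910.7)/2 × 4 = 4370.0
  [4→8]: (910.7+650.8)/2 × 4 = 3123.0
  [8→14]: (650.8+393.1)/2 × 6 = 3131.7
  [14→14.25]: (393.1+385.0)/2 × 0.25 = 97.2625
  Sum = 10721.9625 ng/mL·hr
IV tail: 385.0/0.084 = 4583.333; AUC_iv,0→∞ = 10721.9625 + 4583.333 = 15305.2955 ng/mL·hr
Trapezoidal AUC_0→9.5 (intramuscular injection):
  [0→0.5]: (0.0+8.7)/2 × 0.5 = 2.175
  [0.5→3.5]: (8.7+30.3)/2 × 3 = 58.5
  [3.5→9.5]: (30.3+25.5)/2 × 6 = 167.4
  Sum = 228.075 ng/mL·hr
intramuscular injection tail: 25.5/0.084 = 303.571; AUC_ev,0→∞ = 228.075 + 303.571 = 531.646 ng/mL·hr
F = (AUC_ev/D_ev)/(AUC_iv/D_iv) = (531.646/100)/(15305.2955/50) = 5.31646/306.10591 = 0.0174

F = 0.0174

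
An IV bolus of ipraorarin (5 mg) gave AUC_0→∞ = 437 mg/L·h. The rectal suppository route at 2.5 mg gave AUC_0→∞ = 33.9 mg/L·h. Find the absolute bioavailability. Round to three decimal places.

F = (AUC_ev / D_ev) / (AUC_iv / D_iv)
  = (33.9/2.5) / (437/5)
  = 13.56 / 87.4 = 0.1551

F = 0.155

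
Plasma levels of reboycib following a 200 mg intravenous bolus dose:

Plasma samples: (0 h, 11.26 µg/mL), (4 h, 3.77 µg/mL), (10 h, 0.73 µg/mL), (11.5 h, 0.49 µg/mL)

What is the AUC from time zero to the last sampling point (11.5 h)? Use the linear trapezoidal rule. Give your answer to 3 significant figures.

Trapezoidal AUC_0→11.5:
  [0→4]: (11.26+3.77)/2 × 4 = 30.06
  [4→10]: (3.77+0.73)/2 × 6 = 13.5
  [10→11.5]: (0.73+0.49)/2 × 1.5 = 0.915
  Sum = 44.475 µg/mL·h

AUC = 44.5 µg/mL·h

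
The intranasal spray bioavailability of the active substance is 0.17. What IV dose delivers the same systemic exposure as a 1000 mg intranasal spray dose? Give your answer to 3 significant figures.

D_iv = 170 mg

Systemic exposure from an extravascular dose = F × D_ev, so the equivalent IV dose is F × D_ev.
D_iv = F × D_ev = 0.17 × 1000 = 170 mg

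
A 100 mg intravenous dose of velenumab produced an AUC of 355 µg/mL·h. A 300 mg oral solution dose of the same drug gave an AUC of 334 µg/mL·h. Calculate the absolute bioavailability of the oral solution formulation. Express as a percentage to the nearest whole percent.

F = (AUC_ev / D_ev) / (AUC_iv / D_iv)
  = (334/300) / (355/100)
  = 1.11333 / 3.55 = 0.3136
  = 31.36%

F = 31%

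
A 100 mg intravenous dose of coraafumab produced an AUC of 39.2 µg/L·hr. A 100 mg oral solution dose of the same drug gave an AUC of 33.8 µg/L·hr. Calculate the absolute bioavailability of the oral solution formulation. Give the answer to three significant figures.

F = (AUC_ev / D_ev) / (AUC_iv / D_iv)
  = (33.8/100) / (39.2/100)
  = 0.338 / 0.392 = 0.8622

F = 0.862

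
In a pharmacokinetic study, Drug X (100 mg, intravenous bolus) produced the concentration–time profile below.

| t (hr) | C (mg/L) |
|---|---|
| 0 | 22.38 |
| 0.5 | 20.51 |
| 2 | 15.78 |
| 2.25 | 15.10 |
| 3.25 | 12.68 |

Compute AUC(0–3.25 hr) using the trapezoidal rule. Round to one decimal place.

Trapezoidal AUC_0→3.25:
  [0→0.5]: (22.38+20.51)/2 × 0.5 = 10.7225
  [0.5→2]: (20.51+15.78)/2 × 1.5 = 27.2175
  [2→2.25]: (15.78+15.10)/2 × 0.25 = 3.86
  [2.25→3.25]: (15.10+12.68)/2 × 1 = 13.89
  Sum = 55.69 mg/L·hr

AUC = 55.7 mg/L·hr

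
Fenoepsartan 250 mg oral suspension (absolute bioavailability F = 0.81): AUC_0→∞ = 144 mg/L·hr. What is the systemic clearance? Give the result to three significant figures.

CL = 1.41 L/hr

CL = F × Dose / AUC_0→∞
   = 0.81 × 250 / 144 = 1.40625 L/hr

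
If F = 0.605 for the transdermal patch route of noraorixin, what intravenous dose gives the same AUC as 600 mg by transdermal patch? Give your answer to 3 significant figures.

D_iv = 363 mg

Systemic exposure from an extravascular dose = F × D_ev, so the equivalent IV dose is F × D_ev.
D_iv = F × D_ev = 0.605 × 600 = 363 mg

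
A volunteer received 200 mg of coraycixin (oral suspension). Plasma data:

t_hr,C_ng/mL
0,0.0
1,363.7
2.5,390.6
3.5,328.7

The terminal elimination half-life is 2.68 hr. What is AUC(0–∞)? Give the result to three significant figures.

Trapezoidal AUC_0→3.5:
  [0→1]: (0.0+363.7)/2 × 1 = 181.85
  [1→2.5]: (363.7+390.6)/2 × 1.5 = 565.725
  [2.5→3.5]: (390.6+328.7)/2 × 1 = 359.65
  Sum = 1107.225 ng/mL·hr
k_e = ln2 / t½ = 0.693147 / 2.68 = 0.2586 hr^-1
Extrapolated tail: C_last / k_e = 328.7 / 0.2586 = 1271.075
AUC_0→∞ = 1107.225 + 1271.075 = 2378.3 ng/mL·hr

AUC = 2380 ng/mL·hr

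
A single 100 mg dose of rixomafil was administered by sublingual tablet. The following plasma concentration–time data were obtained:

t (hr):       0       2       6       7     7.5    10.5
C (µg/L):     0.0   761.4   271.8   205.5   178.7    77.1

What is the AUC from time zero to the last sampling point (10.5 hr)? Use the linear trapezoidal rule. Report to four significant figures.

AUC = 3546 µg/L·hr

Trapezoidal AUC_0→10.5:
  [0→2]: (0.0+761.4)/2 × 2 = 761.4
  [2→6]: (761.4+271.8)/2 × 4 = 2066.4
  [6→7]: (271.8+205.5)/2 × 1 = 238.65
  [7→7.5]: (205.5+178.7)/2 × 0.5 = 96.05
  [7.5→10.5]: (178.7+77.1)/2 × 3 = 383.7
  Sum = 3546.2 µg/L·hr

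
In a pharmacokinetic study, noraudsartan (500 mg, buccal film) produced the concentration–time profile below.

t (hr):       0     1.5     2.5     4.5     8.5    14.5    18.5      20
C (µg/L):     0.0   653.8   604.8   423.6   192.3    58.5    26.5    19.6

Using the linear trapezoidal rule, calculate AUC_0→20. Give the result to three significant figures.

AUC = 4340 µg/L·hr

Trapezoidal AUC_0→20:
  [0→1.5]: (0.0+653.8)/2 × 1.5 = 490.35
  [1.5→2.5]: (653.8+604.8)/2 × 1 = 629.3
  [2.5→4.5]: (604.8+423.6)/2 × 2 = 1028.4
  [4.5→8.5]: (423.6+192.3)/2 × 4 = 1231.8
  [8.5→14.5]: (192.3+58.5)/2 × 6 = 752.4
  [14.5→18.5]: (58.5+26.5)/2 × 4 = 170.0
  [18.5→20]: (26.5+19.6)/2 × 1.5 = 34.575
  Sum = 4336.825 µg/L·hr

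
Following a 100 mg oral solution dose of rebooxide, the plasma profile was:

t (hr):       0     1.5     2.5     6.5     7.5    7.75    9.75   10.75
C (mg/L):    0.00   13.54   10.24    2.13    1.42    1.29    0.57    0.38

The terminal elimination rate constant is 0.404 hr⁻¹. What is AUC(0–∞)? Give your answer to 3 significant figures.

AUC = 52.2 mg/L·hr

Trapezoidal AUC_0→10.75:
  [0→1.5]: (0.00+13.54)/2 × 1.5 = 10.155
  [1.5→2.5]: (13.54+10.24)/2 × 1 = 11.89
  [2.5→6.5]: (10.24+2.13)/2 × 4 = 24.74
  [6.5→7.5]: (2.13+1.42)/2 × 1 = 1.775
  [7.5→7.75]: (1.42+1.29)/2 × 0.25 = 0.33875
  [7.75→9.75]: (1.29+0.57)/2 × 2 = 1.86
  [9.75→10.75]: (0.57+0.38)/2 × 1 = 0.475
  Sum = 51.23375 mg/L·hr
Extrapolated tail: C_last / k_e = 0.38 / 0.404 = 0.941
AUC_0→∞ = 51.23375 + 0.941 = 52.17475 mg/L·hr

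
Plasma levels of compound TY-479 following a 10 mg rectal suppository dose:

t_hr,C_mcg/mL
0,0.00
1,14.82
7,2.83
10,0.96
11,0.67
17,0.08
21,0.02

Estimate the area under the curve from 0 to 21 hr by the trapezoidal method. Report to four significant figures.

AUC = 69.31 mcg/mL·hr

Trapezoidal AUC_0→21:
  [0→1]: (0.00+14.82)/2 × 1 = 7.41
  [1→7]: (14.82+2.83)/2 × 6 = 52.95
  [7→10]: (2.83+0.96)/2 × 3 = 5.685
  [10→11]: (0.96+0.67)/2 × 1 = 0.815
  [11→17]: (0.67+0.08)/2 × 6 = 2.25
  [17→21]: (0.08+0.02)/2 × 4 = 0.2
  Sum = 69.31 mcg/mL·hr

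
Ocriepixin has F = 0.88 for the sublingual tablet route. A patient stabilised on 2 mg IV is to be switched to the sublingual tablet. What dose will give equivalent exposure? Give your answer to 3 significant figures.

For equal systemic exposure: F × D_ev = D_iv
D_ev = D_iv / F = 2 / 0.88 = 2.27273 mg

D_sublingual = 2.27 mg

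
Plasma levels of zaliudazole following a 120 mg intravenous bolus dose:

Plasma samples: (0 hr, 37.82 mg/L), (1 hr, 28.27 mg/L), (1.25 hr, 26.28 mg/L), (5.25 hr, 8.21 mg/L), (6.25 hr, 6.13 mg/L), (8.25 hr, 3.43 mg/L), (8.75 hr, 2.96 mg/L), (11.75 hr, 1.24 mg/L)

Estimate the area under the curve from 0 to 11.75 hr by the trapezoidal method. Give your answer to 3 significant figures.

Trapezoidal AUC_0→11.75:
  [0→1]: (37.82+28.27)/2 × 1 = 33.045
  [1→1.25]: (28.27+26.28)/2 × 0.25 = 6.81875
  [1.25→5.25]: (26.28+8.21)/2 × 4 = 68.98
  [5.25→6.25]: (8.21+6.13)/2 × 1 = 7.17
  [6.25→8.25]: (6.13+3.43)/2 × 2 = 9.56
  [8.25→8.75]: (3.43+2.96)/2 × 0.5 = 1.5975
  [8.75→11.75]: (2.96+1.24)/2 × 3 = 6.3
  Sum = 133.47125 mg/L·hr

AUC = 133 mg/L·hr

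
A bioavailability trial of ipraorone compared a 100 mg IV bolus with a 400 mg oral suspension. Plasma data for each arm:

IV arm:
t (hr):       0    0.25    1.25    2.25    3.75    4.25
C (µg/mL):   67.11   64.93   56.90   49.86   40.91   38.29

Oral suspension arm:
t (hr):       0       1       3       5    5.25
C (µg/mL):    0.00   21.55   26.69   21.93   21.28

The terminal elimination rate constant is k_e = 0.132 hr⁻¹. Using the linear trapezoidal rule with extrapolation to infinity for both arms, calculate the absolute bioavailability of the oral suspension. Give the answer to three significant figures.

F = 0.135

Trapezoidal AUC_0→4.25 (IV):
  [0→0.25]: (67.11+64.93)/2 × 0.25 = 16.505
  [0.25→1.25]: (64.93+56.90)/2 × 1 = 60.915
  [1.25→2.25]: (56.90+49.86)/2 × 1 = 53.38
  [2.25→3.75]: (49.86+40.91)/2 × 1.5 = 68.0775
  [3.75→4.25]: (40.91+38.29)/2 × 0.5 = 19.8
  Sum = 218.6775 µg/mL·hr
IV tail: 38.29/0.132 = 290.076; AUC_iv,0→∞ = 218.6775 + 290.076 = 508.7535 µg/mL·hr
Trapezoidal AUC_0→5.25 (oral suspension):
  [0→1]: (0.00+21.55)/2 × 1 = 10.775
  [1→3]: (21.55+26.69)/2 × 2 = 48.24
  [3→5]: (26.69+21.93)/2 × 2 = 48.62
  [5→5.25]: (21.93+21.28)/2 × 0.25 = 5.40125
  Sum = 113.03625 µg/mL·hr
oral suspension tail: 21.28/0.132 = 161.212; AUC_ev,0→∞ = 113.03625 + 161.212 = 274.24825 µg/mL·hr
F = (AUC_ev/D_ev)/(AUC_iv/D_iv) = (274.24825/400)/(508.7535/100) = 0.685621/5.087535 = 0.1348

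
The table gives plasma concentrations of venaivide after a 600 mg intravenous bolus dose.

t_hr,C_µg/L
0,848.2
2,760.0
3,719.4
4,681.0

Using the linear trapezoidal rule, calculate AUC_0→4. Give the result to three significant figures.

AUC = 3050 µg/L·hr

Trapezoidal AUC_0→4:
  [0→2]: (848.2+760.0)/2 × 2 = 1608.2
  [2→3]: (760.0+719.4)/2 × 1 = 739.7
  [3→4]: (719.4+681.0)/2 × 1 = 700.2
  Sum = 3048.1 µg/L·hr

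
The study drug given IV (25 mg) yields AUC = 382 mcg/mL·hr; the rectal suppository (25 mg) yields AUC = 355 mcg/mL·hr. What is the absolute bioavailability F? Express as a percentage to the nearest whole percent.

F = (AUC_ev / D_ev) / (AUC_iv / D_iv)
  = (355/25) / (382/25)
  = 14.2 / 15.28 = 0.9293
  = 92.93%

F = 93%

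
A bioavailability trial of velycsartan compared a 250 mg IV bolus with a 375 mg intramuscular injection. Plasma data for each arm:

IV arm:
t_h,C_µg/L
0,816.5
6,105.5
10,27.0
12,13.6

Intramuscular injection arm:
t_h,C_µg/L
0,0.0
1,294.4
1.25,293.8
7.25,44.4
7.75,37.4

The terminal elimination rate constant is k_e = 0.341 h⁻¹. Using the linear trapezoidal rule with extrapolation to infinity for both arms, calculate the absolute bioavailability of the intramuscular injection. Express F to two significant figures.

Trapezoidal AUC_0→12 (IV):
  [0→6]: (816.5+105.5)/2 × 6 = 2766.0
  [6→10]: (105.5+27.0)/2 × 4 = 265.0
  [10→12]: (27.0+13.6)/2 × 2 = 40.6
  Sum = 3071.6 µg/L·h
IV tail: 13.6/0.341 = 39.883; AUC_iv,0→∞ = 3071.6 + 39.883 = 3111.483 µg/L·h
Trapezoidal AUC_0→7.75 (intramuscular injection):
  [0→1]: (0.0+294.4)/2 × 1 = 147.2
  [1→1.25]: (294.4+293.8)/2 × 0.25 = 73.525
  [1.25→7.25]: (293.8+44.4)/2 × 6 = 1014.6
  [7.25→7.75]: (44.4+37.4)/2 × 0.5 = 20.45
  Sum = 1255.775 µg/L·h
intramuscular injection tail: 37.4/0.341 = 109.677; AUC_ev,0→∞ = 1255.775 + 109.677 = 1365.452 µg/L·h
F = (AUC_ev/D_ev)/(AUC_iv/D_iv) = (1365.452/375)/(3111.483/250) = 3.64121/12.445932 = 0.2926

F = 0.29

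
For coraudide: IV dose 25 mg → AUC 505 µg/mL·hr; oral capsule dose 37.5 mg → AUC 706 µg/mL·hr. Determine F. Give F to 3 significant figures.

F = (AUC_ev / D_ev) / (AUC_iv / D_iv)
  = (706/37.5) / (505/25)
  = 18.8267 / 20.2 = 0.9320

F = 0.932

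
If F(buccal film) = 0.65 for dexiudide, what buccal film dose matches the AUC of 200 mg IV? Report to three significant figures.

For equal systemic exposure: F × D_ev = D_iv
D_ev = D_iv / F = 200 / 0.65 = 307.692 mg

D_buccal = 308 mg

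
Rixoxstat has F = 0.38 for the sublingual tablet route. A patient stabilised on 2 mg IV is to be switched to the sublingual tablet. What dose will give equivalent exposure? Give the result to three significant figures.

For equal systemic exposure: F × D_ev = D_iv
D_ev = D_iv / F = 2 / 0.38 = 5.26316 mg

D_sublingual = 5.26 mg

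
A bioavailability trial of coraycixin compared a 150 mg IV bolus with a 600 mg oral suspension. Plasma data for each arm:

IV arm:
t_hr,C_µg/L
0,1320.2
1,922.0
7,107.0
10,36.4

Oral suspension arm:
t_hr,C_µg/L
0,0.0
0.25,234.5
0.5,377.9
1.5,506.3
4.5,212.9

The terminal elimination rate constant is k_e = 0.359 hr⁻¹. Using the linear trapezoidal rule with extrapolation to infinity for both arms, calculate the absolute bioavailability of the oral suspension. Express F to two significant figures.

Trapezoidal AUC_0→10 (IV):
  [0→1]: (1320.2+922.0)/2 × 1 = 1121.1
  [1→7]: (922.0+107.0)/2 × 6 = 3087.0
  [7→10]: (107.0+36.4)/2 × 3 = 215.1
  Sum = 4423.2 µg/L·hr
IV tail: 36.4/0.359 = 101.393; AUC_iv,0→∞ = 4423.2 + 101.393 = 4524.593 µg/L·hr
Trapezoidal AUC_0→4.5 (oral suspension):
  [0→0.25]: (0.0+234.5)/2 × 0.25 = 29.3125
  [0.25→0.5]: (234.5+377.9)/2 × 0.25 = 76.55
  [0.5→1.5]: (377.9+506.3)/2 × 1 = 442.1
  [1.5→4.5]: (506.3+212.9)/2 × 3 = 1078.8
  Sum = 1626.7625 µg/L·hr
oral suspension tail: 212.9/0.359 = 593.036; AUC_ev,0→∞ = 1626.7625 + 593.036 = 2219.7985 µg/L·hr
F = (AUC_ev/D_ev)/(AUC_iv/D_iv) = (2219.7985/600)/(4524.593/150) = 3.69966/30.164 = 0.1227

F = 0.12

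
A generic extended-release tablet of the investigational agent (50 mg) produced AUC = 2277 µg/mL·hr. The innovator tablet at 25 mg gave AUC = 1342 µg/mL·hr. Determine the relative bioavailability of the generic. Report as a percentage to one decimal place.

F_rel = 84.8%

F_rel = (AUC_test/D_test) / (AUC_ref/D_ref)
      = (2277/50) / (1342/25)
      = 45.54 / 53.68 = 0.8484 = 84.84%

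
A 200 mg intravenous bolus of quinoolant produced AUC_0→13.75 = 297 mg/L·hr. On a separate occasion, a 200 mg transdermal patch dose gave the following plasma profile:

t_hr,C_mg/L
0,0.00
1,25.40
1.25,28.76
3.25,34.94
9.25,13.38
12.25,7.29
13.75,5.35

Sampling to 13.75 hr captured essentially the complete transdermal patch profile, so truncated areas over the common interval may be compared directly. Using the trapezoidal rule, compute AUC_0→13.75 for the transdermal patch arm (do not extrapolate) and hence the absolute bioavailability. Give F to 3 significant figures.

Trapezoidal AUC_0→13.75 (transdermal patch):
  [0→1]: (0.00+25.40)/2 × 1 = 12.7
  [1→1.25]: (25.40+28.76)/2 × 0.25 = 6.77
  [1.25→3.25]: (28.76+34.94)/2 × 2 = 63.7
  [3.25→9.25]: (34.94+13.38)/2 × 6 = 144.96
  [9.25→12.25]: (13.38+7.29)/2 × 3 = 31.005
  [12.25→13.75]: (7.29+5.35)/2 × 1.5 = 9.48
  Sum = 268.615 mg/L·hr
F = (AUC_ev/D_ev)/(AUC_iv/D_iv) = (268.615/200)/(297/200) = 1.343075/1.485 = 0.9044

F = 0.904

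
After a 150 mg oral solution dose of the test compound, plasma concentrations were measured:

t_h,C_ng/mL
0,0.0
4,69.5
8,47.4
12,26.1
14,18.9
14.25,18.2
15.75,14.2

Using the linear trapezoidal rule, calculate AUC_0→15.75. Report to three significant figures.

Trapezoidal AUC_0→15.75:
  [0→4]: (0.0+69.5)/2 × 4 = 139.0
  [4→8]: (69.5+47.4)/2 × 4 = 233.8
  [8→12]: (47.4+26.1)/2 × 4 = 147.0
  [12→14]: (26.1+18.9)/2 × 2 = 45.0
  [14→14.25]: (18.9+18.2)/2 × 0.25 = 4.6375
  [14.25→15.75]: (18.2+14.2)/2 × 1.5 = 24.3
  Sum = 593.7375 ng/mL·h

AUC = 594 ng/mL·h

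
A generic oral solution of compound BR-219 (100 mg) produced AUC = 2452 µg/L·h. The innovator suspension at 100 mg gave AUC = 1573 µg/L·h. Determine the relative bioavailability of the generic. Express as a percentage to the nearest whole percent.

F_rel = 156%

F_rel = (AUC_test/D_test) / (AUC_ref/D_ref)
      = (2452/100) / (1573/100)
      = 24.52 / 15.73 = 1.5588 = 155.88%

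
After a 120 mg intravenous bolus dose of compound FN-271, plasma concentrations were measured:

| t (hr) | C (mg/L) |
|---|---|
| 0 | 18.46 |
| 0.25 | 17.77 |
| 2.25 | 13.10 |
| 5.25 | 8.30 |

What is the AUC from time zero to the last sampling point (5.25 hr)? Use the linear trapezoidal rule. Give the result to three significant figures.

AUC = 67.5 mg/L·hr

Trapezoidal AUC_0→5.25:
  [0→0.25]: (18.46+17.77)/2 × 0.25 = 4.52875
  [0.25→2.25]: (17.77+13.10)/2 × 2 = 30.87
  [2.25→5.25]: (13.10+8.30)/2 × 3 = 32.1
  Sum = 67.49875 mg/L·hr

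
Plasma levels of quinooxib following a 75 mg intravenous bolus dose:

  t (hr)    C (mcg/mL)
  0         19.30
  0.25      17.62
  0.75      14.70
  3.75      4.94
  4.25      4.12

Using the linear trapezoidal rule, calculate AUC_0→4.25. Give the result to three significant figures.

Trapezoidal AUC_0→4.25:
  [0→0.25]: (19.30+17.62)/2 × 0.25 = 4.615
  [0.25→0.75]: (17.62+14.70)/2 × 0.5 = 8.08
  [0.75→3.75]: (14.70+4.94)/2 × 3 = 29.46
  [3.75→4.25]: (4.94+4.12)/2 × 0.5 = 2.265
  Sum = 44.42 mcg/mL·hr

AUC = 44.4 mcg/mL·hr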